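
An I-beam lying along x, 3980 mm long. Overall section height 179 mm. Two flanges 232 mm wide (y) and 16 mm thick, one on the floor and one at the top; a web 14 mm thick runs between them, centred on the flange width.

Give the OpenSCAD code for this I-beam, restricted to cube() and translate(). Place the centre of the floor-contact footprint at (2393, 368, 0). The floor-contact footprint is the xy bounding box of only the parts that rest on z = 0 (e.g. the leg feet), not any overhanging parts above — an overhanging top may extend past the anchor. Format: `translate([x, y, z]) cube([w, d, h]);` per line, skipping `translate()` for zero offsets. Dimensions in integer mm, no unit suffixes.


translate([403, 252, 0]) cube([3980, 232, 16]);
translate([403, 361, 16]) cube([3980, 14, 147]);
translate([403, 252, 163]) cube([3980, 232, 16]);


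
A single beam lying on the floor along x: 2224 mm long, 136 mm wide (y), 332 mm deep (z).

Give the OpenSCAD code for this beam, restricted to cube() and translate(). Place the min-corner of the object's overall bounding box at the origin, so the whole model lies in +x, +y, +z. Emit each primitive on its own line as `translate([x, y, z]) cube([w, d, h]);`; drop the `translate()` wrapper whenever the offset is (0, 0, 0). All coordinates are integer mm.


cube([2224, 136, 332]);


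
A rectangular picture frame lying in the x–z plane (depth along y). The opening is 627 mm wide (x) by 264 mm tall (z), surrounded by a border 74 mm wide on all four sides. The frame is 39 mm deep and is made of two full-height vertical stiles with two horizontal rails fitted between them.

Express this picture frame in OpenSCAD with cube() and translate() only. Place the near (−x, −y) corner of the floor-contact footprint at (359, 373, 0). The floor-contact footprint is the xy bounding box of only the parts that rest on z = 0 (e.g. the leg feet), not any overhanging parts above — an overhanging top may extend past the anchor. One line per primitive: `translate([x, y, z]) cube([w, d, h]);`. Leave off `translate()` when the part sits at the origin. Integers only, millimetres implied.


translate([359, 373, 0]) cube([74, 39, 412]);
translate([1060, 373, 0]) cube([74, 39, 412]);
translate([433, 373, 0]) cube([627, 39, 74]);
translate([433, 373, 338]) cube([627, 39, 74]);


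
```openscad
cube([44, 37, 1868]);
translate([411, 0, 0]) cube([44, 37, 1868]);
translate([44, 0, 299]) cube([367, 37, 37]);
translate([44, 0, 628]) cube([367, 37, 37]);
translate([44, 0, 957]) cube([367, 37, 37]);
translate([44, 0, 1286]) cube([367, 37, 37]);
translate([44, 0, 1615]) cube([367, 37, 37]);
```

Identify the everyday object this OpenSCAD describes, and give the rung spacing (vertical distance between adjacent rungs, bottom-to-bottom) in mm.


A ladder. The rung spacing is 329 mm.

Two tall 44×37 posts with 5 short bars between them — a ladder. Adjacent rungs sit at z = 299 and z = 628, so the spacing is 628 − 299 = 329 mm.


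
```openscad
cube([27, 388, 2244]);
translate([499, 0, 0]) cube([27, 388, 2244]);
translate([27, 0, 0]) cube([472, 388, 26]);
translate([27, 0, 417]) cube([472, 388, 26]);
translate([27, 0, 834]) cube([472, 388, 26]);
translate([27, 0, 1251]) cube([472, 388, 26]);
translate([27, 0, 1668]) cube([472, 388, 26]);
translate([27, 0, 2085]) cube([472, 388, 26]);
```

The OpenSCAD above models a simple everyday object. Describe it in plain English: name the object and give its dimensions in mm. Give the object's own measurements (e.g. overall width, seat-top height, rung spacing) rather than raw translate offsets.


An open bookshelf. Two side panels, each 27 mm thick, 388 mm deep and 2244 mm tall, stand 526 mm apart (outside-to-outside). Between them sit 6 shelves, each 26 mm thick and 388 mm deep, spanning the full gap between the sides. The bottom shelf rests on the floor (its underside at z = 0) and the clear gap between one shelf's top and the next shelf's underside is 391 mm.


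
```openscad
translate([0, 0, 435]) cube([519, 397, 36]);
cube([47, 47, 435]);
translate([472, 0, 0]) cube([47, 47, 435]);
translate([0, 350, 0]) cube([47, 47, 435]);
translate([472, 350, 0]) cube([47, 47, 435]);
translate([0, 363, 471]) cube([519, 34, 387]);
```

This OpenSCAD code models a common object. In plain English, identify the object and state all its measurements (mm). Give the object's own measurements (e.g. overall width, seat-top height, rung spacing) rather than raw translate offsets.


A chair. The seat is a 519×397×36 mm slab with its top at z = 471 mm, on four 47×47 mm corner legs (flush with the seat edges, standing on z = 0). A flat backrest 34 mm thick, 387 mm tall, spans the full seat width and rises from the seat top along its +y edge, rear face flush with the rear of the seat.


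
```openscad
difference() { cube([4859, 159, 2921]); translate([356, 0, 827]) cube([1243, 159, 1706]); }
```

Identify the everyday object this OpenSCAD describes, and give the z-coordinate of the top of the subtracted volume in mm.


A wall with a window opening. The window head height is 2533 mm.

A wall with a rectangular opening subtracted — a window. Sill at z = 827, opening 1706 mm tall, so the head is at 827 + 1706 = 2533 mm.


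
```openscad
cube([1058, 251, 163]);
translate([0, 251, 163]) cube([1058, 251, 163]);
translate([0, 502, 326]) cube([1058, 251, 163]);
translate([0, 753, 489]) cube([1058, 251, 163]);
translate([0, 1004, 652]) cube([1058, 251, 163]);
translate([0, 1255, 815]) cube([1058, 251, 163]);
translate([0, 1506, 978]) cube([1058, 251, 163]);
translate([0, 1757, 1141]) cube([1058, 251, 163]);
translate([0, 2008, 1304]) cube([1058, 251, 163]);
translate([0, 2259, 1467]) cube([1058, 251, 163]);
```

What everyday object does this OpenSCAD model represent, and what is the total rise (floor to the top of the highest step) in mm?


A staircase. The total rise is 1630 mm.

10 identical blocks, each offset up and back from the previous — a staircase. Each step is 163 mm tall and there are 10 of them, so the total rise is 10 × 163 = 1630 mm.


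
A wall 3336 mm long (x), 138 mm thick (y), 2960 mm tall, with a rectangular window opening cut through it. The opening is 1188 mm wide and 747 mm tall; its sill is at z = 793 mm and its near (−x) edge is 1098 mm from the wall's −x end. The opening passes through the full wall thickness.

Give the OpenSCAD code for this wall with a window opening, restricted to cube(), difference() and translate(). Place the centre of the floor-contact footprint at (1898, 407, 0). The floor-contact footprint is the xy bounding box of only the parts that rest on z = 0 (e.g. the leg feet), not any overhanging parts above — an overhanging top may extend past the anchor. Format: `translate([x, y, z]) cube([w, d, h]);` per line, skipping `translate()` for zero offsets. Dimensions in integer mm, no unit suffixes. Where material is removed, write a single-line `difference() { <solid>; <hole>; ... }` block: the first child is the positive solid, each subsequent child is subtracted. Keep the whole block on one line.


difference() { translate([230, 338, 0]) cube([3336, 138, 2960]); translate([1328, 338, 793]) cube([1188, 138, 747]); }


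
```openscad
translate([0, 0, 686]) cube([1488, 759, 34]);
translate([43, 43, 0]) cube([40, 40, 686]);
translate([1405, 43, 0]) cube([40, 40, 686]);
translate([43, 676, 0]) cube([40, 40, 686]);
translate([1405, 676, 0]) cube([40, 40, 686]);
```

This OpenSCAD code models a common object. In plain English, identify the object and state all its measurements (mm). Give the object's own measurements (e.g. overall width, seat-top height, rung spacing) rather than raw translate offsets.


A rectangular dining table. The top is 1488×759×34 mm with its upper surface at z = 720 mm. It stands on four 40×40 mm square legs, each inset 43 mm from the nearest pair of top edges, running from the floor to the underside of the top.


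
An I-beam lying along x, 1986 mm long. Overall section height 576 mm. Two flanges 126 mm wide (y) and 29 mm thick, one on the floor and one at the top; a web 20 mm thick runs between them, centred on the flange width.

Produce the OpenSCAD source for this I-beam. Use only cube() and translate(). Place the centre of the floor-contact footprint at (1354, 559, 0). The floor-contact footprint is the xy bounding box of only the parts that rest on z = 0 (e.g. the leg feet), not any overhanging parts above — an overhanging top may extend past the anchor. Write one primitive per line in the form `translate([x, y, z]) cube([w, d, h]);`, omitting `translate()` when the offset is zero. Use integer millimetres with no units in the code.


translate([361, 496, 0]) cube([1986, 126, 29]);
translate([361, 549, 29]) cube([1986, 20, 518]);
translate([361, 496, 547]) cube([1986, 126, 29]);


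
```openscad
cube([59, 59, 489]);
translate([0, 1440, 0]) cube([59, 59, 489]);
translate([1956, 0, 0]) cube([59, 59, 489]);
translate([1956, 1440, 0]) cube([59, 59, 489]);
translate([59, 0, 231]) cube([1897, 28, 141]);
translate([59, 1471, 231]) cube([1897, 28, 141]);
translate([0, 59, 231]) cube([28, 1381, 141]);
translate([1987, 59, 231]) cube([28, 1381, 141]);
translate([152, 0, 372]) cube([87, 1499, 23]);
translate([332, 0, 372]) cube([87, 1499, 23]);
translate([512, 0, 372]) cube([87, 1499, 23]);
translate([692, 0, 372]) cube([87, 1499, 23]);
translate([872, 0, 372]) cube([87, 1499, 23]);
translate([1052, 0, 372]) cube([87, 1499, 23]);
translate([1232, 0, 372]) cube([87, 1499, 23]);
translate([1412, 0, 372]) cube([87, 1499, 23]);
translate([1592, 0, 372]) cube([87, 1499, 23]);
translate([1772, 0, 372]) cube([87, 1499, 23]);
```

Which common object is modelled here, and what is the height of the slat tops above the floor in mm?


A bed frame. The slat-top height is 395 mm.

Four posts, four rails, and a row of slats — a bed frame. Slats sit on the rails at z = 231 + 141 = 372; with slat thickness 23, the top is 395 mm.


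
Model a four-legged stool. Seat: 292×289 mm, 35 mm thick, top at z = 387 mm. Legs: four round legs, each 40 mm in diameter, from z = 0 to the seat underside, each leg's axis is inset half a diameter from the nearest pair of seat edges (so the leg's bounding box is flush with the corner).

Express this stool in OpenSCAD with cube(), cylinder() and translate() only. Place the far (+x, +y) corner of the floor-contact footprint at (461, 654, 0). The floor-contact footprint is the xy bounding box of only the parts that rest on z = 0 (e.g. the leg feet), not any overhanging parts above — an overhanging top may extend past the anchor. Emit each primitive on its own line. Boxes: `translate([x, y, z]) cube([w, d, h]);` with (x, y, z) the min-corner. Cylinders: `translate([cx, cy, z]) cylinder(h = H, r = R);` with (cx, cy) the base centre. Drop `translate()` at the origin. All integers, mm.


translate([169, 365, 352]) cube([292, 289, 35]);
translate([189, 385, 0]) cylinder(h = 352, r = 20);
translate([441, 385, 0]) cylinder(h = 352, r = 20);
translate([189, 634, 0]) cylinder(h = 352, r = 20);
translate([441, 634, 0]) cylinder(h = 352, r = 20);


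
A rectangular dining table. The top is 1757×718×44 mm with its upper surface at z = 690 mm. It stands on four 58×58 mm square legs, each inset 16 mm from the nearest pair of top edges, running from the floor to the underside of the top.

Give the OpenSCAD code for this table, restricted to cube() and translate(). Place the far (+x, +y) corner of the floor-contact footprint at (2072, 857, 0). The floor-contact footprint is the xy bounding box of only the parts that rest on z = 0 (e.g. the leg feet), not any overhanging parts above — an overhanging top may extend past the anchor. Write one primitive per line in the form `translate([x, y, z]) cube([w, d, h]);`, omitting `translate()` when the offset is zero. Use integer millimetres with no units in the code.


translate([331, 155, 646]) cube([1757, 718, 44]);
translate([347, 171, 0]) cube([58, 58, 646]);
translate([2014, 171, 0]) cube([58, 58, 646]);
translate([347, 799, 0]) cube([58, 58, 646]);
translate([2014, 799, 0]) cube([58, 58, 646]);


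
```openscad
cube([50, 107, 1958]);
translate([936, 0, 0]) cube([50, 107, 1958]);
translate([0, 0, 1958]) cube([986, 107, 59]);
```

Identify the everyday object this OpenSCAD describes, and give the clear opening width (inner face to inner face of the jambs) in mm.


A door frame. The clear opening width is 886 mm.

Two 1958 mm tall posts with a header on top — a door frame. The left jamb is 50 mm wide at x = 0; the right jamb starts at x = 936. The clear opening is 936 − 50 = 886 mm.


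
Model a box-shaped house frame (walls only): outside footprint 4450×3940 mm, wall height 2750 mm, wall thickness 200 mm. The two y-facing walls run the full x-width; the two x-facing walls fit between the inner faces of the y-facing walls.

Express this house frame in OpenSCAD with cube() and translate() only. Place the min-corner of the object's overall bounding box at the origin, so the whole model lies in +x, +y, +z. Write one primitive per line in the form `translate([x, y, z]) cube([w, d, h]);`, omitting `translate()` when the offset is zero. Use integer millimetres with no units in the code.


cube([4450, 200, 2750]);
translate([0, 3740, 0]) cube([4450, 200, 2750]);
translate([0, 200, 0]) cube([200, 3540, 2750]);
translate([4250, 200, 0]) cube([200, 3540, 2750]);


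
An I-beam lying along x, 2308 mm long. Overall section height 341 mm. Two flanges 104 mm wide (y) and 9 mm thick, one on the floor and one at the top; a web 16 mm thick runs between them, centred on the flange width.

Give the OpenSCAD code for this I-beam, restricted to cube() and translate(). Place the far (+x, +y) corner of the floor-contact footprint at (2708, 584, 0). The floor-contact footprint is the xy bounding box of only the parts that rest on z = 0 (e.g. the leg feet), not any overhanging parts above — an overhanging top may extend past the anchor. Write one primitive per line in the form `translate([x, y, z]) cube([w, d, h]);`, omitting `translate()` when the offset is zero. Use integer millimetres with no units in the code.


translate([400, 480, 0]) cube([2308, 104, 9]);
translate([400, 524, 9]) cube([2308, 16, 323]);
translate([400, 480, 332]) cube([2308, 104, 9]);


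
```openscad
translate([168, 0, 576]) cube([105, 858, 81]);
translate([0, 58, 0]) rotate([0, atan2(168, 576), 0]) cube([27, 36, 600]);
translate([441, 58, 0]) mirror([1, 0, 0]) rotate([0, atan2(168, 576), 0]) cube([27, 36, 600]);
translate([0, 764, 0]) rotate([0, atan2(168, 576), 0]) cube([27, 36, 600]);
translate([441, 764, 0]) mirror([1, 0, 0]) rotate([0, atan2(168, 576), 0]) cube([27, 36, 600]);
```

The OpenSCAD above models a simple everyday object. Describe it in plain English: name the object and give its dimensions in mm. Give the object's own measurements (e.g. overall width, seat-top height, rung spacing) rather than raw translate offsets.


A sawhorse. A 105×858×81 mm beam (x, y, z) sits on two A-frame leg pairs. Each pair is two raked legs of 27×36 mm section (36 mm along y) splaying symmetrically in x. Each leg rises 576 mm vertically over 168 mm of horizontal reach and is 600 mm long along its own axis. Every leg's outer bottom edge rests on the floor and its outer top edge meets a bottom edge of the beam — the left legs (tilting toward +x) meet the beam's −x bottom edge, the right legs (their mirror images, tilting toward −x) meet its +x bottom edge — so the leg tops tuck under the beam, the beam's underside is 576 mm above the floor, and the feet are 441 mm apart outside-to-outside with the beam centred between them. The two leg pairs are set in 58 mm from either end of the beam.


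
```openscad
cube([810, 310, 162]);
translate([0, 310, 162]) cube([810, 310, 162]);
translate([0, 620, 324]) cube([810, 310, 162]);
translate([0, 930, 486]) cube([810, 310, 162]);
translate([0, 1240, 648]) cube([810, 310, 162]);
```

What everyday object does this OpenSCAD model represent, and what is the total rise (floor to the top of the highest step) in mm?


A staircase. The total rise is 810 mm.

5 identical blocks, each offset up and back from the previous — a staircase. Each step is 162 mm tall and there are 5 of them, so the total rise is 5 × 162 = 810 mm.


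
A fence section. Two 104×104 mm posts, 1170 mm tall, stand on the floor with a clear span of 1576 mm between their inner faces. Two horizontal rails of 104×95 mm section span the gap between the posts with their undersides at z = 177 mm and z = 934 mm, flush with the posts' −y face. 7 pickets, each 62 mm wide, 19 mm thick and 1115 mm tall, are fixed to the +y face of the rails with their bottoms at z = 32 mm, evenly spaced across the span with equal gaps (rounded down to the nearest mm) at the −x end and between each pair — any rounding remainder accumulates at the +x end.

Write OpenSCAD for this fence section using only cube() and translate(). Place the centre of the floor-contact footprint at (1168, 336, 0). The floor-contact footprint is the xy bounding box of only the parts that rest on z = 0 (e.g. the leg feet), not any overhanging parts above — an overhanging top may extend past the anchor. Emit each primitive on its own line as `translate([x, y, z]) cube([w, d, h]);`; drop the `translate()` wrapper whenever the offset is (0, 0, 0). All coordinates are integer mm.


translate([276, 284, 0]) cube([104, 104, 1170]);
translate([1956, 284, 0]) cube([104, 104, 1170]);
translate([380, 284, 177]) cube([1576, 104, 95]);
translate([380, 284, 934]) cube([1576, 104, 95]);
translate([522, 388, 32]) cube([62, 19, 1115]);
translate([726, 388, 32]) cube([62, 19, 1115]);
translate([930, 388, 32]) cube([62, 19, 1115]);
translate([1134, 388, 32]) cube([62, 19, 1115]);
translate([1338, 388, 32]) cube([62, 19, 1115]);
translate([1542, 388, 32]) cube([62, 19, 1115]);
translate([1746, 388, 32]) cube([62, 19, 1115]);


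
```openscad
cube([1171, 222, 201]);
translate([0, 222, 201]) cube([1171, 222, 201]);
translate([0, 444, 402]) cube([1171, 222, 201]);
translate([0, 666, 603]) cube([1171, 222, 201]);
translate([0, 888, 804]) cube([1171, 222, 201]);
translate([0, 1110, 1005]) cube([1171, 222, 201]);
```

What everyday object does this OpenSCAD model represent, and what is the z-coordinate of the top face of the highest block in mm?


A staircase. The total rise is 1206 mm.

6 identical blocks, each offset up and back from the previous — a staircase. Each step is 201 mm tall and there are 6 of them, so the total rise is 6 × 201 = 1206 mm.


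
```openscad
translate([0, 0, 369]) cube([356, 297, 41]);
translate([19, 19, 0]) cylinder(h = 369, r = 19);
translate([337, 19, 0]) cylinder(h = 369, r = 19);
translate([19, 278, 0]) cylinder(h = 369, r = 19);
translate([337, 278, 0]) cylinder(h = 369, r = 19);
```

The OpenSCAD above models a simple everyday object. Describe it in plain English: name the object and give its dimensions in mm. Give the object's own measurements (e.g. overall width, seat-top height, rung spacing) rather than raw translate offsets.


A simple wooden stool: a rectangular seat 356 mm (x) by 297 mm (y), 41 mm thick, top face at z = 410 mm, on four round legs, each 38 mm in diameter. The legs rest on z = 0, each leg's axis is inset half a diameter from the nearest pair of seat edges (so the leg's bounding box is flush with the corner).


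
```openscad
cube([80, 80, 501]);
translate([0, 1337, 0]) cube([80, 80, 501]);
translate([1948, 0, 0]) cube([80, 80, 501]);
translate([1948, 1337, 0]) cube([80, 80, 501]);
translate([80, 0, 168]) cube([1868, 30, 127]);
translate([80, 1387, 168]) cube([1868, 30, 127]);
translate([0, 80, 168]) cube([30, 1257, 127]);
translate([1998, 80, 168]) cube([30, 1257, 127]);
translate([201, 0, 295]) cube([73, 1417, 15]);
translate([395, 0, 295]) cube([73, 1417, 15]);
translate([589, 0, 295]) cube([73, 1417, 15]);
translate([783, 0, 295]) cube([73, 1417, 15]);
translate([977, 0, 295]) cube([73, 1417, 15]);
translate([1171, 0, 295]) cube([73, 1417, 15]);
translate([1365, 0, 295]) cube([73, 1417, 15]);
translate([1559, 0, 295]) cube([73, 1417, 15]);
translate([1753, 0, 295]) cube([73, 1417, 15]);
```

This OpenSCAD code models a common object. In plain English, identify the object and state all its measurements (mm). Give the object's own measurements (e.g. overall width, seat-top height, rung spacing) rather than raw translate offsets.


A bed frame 2028 mm long (x) by 1417 mm wide (y). Four 80×80 mm corner posts, 501 mm tall, at the corners of the footprint. Four rails of 30 mm thickness and 127 mm height run between adjacent posts with their undersides at z = 168 mm, their outer faces flush with the outside of the frame (the two x-running rails run between the posts' inner faces; the two y-running rails run between the posts' inner faces). 9 slats, each 73 mm wide (x) and 15 mm thick, lie across the top of the two x-running rails, running the full 1417 mm width of the frame in y; along x they sit between the end posts with a 121 mm gap after the −x posts and between neighbouring slats, leaving 122 mm before the +x posts.


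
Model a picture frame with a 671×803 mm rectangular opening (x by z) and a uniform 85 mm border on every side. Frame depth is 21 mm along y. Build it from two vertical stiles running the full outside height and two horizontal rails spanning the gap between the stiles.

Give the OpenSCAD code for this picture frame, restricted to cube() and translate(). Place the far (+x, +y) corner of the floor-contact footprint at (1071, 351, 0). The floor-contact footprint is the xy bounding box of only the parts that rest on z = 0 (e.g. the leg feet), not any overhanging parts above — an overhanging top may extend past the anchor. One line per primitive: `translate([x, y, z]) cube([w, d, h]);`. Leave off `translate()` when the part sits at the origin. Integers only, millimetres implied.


translate([230, 330, 0]) cube([85, 21, 973]);
translate([986, 330, 0]) cube([85, 21, 973]);
translate([315, 330, 0]) cube([671, 21, 85]);
translate([315, 330, 888]) cube([671, 21, 85]);


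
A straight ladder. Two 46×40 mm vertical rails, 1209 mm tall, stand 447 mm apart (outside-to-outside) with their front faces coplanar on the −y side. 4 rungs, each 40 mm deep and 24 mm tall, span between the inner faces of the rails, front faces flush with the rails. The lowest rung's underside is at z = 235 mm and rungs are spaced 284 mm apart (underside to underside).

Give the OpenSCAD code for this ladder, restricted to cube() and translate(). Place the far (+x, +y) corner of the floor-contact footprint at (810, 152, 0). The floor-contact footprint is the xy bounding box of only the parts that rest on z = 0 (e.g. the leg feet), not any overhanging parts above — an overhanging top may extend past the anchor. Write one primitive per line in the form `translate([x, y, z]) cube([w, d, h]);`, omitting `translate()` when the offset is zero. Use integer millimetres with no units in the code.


translate([363, 112, 0]) cube([46, 40, 1209]);
translate([764, 112, 0]) cube([46, 40, 1209]);
translate([409, 112, 235]) cube([355, 40, 24]);
translate([409, 112, 519]) cube([355, 40, 24]);
translate([409, 112, 803]) cube([355, 40, 24]);
translate([409, 112, 1087]) cube([355, 40, 24]);


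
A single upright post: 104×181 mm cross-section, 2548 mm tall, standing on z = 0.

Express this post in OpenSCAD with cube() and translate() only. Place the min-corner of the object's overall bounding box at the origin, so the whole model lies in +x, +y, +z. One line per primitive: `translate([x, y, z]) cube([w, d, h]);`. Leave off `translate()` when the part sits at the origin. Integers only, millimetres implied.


cube([104, 181, 2548]);


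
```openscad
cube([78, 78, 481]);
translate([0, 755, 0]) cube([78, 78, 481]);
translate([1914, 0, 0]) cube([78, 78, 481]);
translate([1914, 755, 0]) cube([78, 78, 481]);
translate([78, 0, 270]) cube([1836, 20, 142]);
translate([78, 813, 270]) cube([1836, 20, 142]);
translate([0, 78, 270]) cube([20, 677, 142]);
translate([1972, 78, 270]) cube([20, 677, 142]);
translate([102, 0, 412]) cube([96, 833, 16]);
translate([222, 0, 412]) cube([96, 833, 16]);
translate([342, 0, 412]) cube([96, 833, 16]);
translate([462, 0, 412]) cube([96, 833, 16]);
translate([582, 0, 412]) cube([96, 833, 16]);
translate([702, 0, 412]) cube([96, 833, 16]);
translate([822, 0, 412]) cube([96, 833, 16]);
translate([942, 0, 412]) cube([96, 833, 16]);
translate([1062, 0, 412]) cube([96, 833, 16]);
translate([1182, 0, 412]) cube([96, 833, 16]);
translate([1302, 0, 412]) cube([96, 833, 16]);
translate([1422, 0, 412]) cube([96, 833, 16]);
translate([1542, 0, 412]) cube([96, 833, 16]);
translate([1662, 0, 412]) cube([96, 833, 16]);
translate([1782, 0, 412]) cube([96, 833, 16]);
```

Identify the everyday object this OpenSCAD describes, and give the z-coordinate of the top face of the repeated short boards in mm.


A bed frame. The slat-top height is 428 mm.

Four posts, four rails, and a row of slats — a bed frame. Slats sit on the rails at z = 270 + 142 = 412; with slat thickness 16, the top is 428 mm.


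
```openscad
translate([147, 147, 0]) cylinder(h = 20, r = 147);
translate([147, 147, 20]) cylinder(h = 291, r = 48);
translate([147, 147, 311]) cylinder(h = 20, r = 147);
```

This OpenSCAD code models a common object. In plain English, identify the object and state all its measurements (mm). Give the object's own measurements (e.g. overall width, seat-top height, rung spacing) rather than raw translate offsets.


A spool: two coaxial disc flanges of radius 147 mm and thickness 20 mm, joined by a core cylinder of radius 48 mm and height 291 mm. The lower flange rests on z = 0 and the three cylinders share a vertical axis.


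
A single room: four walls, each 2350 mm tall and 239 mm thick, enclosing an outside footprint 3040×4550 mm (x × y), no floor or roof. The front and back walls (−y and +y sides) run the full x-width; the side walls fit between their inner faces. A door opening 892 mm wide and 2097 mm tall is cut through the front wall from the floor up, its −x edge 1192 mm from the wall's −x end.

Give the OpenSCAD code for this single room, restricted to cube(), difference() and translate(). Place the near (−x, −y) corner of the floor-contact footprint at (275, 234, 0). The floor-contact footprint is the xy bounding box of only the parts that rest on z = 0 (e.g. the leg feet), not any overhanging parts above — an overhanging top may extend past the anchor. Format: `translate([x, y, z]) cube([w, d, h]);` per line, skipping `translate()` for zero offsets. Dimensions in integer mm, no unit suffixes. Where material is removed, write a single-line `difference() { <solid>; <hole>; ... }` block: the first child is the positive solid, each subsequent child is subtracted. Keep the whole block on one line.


difference() { translate([275, 234, 0]) cube([3040, 239, 2350]); translate([1467, 234, 0]) cube([892, 239, 2097]); }
translate([275, 4545, 0]) cube([3040, 239, 2350]);
translate([275, 473, 0]) cube([239, 4072, 2350]);
translate([3076, 473, 0]) cube([239, 4072, 2350]);


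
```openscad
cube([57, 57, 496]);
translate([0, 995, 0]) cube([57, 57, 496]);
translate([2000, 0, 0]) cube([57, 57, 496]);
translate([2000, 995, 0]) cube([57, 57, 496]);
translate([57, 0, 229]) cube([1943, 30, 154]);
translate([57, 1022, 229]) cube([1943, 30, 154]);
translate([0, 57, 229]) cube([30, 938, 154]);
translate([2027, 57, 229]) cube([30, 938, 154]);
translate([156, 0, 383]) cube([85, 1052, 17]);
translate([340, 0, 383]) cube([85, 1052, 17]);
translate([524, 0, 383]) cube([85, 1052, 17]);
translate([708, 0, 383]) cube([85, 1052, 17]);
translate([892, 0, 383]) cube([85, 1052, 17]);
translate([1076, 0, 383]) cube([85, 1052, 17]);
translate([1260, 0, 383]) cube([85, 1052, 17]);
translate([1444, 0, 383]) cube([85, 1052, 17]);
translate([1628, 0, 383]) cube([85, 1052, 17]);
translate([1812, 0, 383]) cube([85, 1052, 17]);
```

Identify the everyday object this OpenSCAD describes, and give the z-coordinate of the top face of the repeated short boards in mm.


A bed frame. The slat-top height is 400 mm.

Four posts, four rails, and a row of slats — a bed frame. Slats sit on the rails at z = 229 + 154 = 383; with slat thickness 17, the top is 400 mm.


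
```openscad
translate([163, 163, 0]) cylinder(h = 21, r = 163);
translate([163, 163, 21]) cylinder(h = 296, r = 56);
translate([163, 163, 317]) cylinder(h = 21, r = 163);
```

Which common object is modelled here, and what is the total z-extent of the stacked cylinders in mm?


A spool. The overall height is 338 mm.

Three coaxial cylinders, large–small–large — a spool. Two 21 mm flanges and a 296 mm core give 21 + 296 + 21 = 338 mm.


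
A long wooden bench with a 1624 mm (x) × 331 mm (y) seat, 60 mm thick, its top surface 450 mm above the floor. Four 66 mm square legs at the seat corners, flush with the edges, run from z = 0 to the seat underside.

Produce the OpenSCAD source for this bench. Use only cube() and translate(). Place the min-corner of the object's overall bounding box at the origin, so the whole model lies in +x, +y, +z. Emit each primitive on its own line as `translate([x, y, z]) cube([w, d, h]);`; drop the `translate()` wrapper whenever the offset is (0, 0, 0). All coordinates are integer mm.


translate([0, 0, 390]) cube([1624, 331, 60]);
cube([66, 66, 390]);
translate([0, 265, 0]) cube([66, 66, 390]);
translate([1558, 0, 0]) cube([66, 66, 390]);
translate([1558, 265, 0]) cube([66, 66, 390]);


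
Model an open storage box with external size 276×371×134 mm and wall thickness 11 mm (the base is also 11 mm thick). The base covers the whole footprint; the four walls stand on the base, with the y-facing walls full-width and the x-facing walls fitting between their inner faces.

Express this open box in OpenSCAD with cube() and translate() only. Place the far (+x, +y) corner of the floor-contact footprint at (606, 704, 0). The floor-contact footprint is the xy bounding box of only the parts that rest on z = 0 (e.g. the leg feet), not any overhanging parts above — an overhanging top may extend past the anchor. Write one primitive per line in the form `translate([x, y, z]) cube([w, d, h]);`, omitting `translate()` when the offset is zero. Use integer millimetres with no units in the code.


translate([330, 333, 0]) cube([276, 371, 11]);
translate([330, 333, 11]) cube([276, 11, 123]);
translate([330, 693, 11]) cube([276, 11, 123]);
translate([330, 344, 11]) cube([11, 349, 123]);
translate([595, 344, 11]) cube([11, 349, 123]);


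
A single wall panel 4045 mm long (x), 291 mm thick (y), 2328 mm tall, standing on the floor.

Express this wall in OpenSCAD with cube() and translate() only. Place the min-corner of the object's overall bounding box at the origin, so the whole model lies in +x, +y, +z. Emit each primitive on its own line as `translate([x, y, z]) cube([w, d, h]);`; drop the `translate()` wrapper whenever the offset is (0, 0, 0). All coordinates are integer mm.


cube([4045, 291, 2328]);


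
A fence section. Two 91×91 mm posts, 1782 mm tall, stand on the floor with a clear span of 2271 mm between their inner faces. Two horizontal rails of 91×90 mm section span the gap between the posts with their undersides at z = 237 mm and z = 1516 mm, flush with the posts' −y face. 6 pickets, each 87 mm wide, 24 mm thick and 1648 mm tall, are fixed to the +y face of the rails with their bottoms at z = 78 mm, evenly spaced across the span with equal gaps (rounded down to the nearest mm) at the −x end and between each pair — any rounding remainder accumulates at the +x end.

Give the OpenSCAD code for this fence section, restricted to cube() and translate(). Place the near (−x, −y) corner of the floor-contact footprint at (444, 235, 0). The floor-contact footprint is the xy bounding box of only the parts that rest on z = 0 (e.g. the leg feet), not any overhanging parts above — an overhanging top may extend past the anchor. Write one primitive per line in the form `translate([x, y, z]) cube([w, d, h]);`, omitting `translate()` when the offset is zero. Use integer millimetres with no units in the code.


translate([444, 235, 0]) cube([91, 91, 1782]);
translate([2806, 235, 0]) cube([91, 91, 1782]);
translate([535, 235, 237]) cube([2271, 91, 90]);
translate([535, 235, 1516]) cube([2271, 91, 90]);
translate([784, 326, 78]) cube([87, 24, 1648]);
translate([1120, 326, 78]) cube([87, 24, 1648]);
translate([1456, 326, 78]) cube([87, 24, 1648]);
translate([1792, 326, 78]) cube([87, 24, 1648]);
translate([2128, 326, 78]) cube([87, 24, 1648]);
translate([2464, 326, 78]) cube([87, 24, 1648]);


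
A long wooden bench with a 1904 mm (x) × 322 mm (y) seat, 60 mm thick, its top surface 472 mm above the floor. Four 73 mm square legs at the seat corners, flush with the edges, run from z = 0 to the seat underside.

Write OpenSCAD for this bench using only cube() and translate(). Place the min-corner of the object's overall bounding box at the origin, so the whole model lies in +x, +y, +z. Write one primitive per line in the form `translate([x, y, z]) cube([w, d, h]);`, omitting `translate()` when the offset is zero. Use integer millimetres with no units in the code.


translate([0, 0, 412]) cube([1904, 322, 60]);
cube([73, 73, 412]);
translate([0, 249, 0]) cube([73, 73, 412]);
translate([1831, 0, 0]) cube([73, 73, 412]);
translate([1831, 249, 0]) cube([73, 73, 412]);


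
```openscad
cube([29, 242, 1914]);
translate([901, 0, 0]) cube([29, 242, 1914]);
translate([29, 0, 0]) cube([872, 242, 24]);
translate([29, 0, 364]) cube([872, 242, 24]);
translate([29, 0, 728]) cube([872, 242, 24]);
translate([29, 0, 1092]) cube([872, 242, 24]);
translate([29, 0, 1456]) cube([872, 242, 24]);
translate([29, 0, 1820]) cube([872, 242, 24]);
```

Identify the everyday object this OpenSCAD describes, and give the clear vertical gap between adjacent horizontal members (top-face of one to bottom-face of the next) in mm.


A bookshelf. The clear shelf gap is 340 mm.

Two tall side panels with 6 horizontal boards between them — a bookshelf. The first two shelf undersides are at z = 0 and z = 364; with shelf thickness 24, the clear gap is 364 − 0 − 24 = 340 mm.


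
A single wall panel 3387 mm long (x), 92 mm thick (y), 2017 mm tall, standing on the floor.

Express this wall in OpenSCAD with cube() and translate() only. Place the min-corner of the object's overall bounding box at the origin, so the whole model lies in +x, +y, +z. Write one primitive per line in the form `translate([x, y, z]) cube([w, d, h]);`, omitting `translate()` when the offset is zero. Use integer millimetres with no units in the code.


cube([3387, 92, 2017]);


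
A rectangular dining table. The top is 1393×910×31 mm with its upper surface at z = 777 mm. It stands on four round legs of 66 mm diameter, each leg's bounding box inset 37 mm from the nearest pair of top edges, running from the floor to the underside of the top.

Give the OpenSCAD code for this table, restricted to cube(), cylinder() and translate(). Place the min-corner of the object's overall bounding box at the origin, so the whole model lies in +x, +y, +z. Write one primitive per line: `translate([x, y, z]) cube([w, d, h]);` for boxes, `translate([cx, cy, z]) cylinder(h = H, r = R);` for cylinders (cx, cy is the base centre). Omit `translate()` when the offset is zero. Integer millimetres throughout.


translate([0, 0, 746]) cube([1393, 910, 31]);
translate([70, 70, 0]) cylinder(h = 746, r = 33);
translate([1323, 70, 0]) cylinder(h = 746, r = 33);
translate([70, 840, 0]) cylinder(h = 746, r = 33);
translate([1323, 840, 0]) cylinder(h = 746, r = 33);


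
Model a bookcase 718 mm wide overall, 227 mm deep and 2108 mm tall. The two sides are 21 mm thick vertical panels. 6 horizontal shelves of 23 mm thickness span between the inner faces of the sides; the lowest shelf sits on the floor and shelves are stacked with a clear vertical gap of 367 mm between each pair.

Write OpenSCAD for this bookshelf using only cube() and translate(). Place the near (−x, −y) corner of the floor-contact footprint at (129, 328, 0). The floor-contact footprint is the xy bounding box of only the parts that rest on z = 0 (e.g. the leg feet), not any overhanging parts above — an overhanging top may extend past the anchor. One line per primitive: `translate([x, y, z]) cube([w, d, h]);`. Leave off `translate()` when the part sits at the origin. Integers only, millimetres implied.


translate([129, 328, 0]) cube([21, 227, 2108]);
translate([826, 328, 0]) cube([21, 227, 2108]);
translate([150, 328, 0]) cube([676, 227, 23]);
translate([150, 328, 390]) cube([676, 227, 23]);
translate([150, 328, 780]) cube([676, 227, 23]);
translate([150, 328, 1170]) cube([676, 227, 23]);
translate([150, 328, 1560]) cube([676, 227, 23]);
translate([150, 328, 1950]) cube([676, 227, 23]);


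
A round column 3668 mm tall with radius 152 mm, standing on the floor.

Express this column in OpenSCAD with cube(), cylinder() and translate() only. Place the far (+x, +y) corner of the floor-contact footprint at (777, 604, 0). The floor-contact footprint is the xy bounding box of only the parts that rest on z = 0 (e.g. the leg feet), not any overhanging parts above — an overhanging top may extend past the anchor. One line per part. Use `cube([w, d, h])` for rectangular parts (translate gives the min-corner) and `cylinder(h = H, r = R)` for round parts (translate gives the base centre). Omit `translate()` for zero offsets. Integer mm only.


translate([625, 452, 0]) cylinder(h = 3668, r = 152);


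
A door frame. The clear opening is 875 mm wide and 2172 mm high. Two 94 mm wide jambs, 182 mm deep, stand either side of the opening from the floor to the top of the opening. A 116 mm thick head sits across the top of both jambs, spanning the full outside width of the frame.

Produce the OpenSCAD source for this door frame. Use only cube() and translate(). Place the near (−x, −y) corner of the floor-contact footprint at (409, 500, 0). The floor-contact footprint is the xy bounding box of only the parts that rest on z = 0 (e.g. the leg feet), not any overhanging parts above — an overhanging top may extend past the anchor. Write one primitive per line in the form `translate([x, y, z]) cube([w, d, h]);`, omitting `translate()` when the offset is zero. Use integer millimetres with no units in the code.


translate([409, 500, 0]) cube([94, 182, 2172]);
translate([1378, 500, 0]) cube([94, 182, 2172]);
translate([409, 500, 2172]) cube([1063, 182, 116]);


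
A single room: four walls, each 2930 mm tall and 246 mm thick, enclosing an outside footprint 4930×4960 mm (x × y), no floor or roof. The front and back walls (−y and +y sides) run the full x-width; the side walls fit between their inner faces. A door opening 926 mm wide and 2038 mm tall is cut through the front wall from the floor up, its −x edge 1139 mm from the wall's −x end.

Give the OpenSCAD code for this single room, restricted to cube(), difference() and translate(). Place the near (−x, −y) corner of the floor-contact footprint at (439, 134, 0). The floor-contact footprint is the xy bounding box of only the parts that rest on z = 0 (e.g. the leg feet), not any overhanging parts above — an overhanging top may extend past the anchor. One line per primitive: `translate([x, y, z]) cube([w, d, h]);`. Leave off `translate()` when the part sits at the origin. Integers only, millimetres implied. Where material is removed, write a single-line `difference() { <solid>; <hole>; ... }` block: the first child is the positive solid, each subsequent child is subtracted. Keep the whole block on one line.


difference() { translate([439, 134, 0]) cube([4930, 246, 2930]); translate([1578, 134, 0]) cube([926, 246, 2038]); }
translate([439, 4848, 0]) cube([4930, 246, 2930]);
translate([439, 380, 0]) cube([246, 4468, 2930]);
translate([5123, 380, 0]) cube([246, 4468, 2930]);


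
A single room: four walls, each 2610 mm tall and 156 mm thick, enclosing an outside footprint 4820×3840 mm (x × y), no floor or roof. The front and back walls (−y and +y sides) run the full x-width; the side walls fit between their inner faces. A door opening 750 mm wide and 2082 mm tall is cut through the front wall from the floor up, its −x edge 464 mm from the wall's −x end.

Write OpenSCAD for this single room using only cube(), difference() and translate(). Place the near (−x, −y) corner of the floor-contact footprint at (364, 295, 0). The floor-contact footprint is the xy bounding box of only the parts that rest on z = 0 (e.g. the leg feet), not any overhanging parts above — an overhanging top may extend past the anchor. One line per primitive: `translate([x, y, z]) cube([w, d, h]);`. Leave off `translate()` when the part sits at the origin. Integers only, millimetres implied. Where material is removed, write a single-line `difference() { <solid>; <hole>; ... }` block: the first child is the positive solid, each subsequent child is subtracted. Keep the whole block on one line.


difference() { translate([364, 295, 0]) cube([4820, 156, 2610]); translate([828, 295, 0]) cube([750, 156, 2082]); }
translate([364, 3979, 0]) cube([4820, 156, 2610]);
translate([364, 451, 0]) cube([156, 3528, 2610]);
translate([5028, 451, 0]) cube([156, 3528, 2610]);
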